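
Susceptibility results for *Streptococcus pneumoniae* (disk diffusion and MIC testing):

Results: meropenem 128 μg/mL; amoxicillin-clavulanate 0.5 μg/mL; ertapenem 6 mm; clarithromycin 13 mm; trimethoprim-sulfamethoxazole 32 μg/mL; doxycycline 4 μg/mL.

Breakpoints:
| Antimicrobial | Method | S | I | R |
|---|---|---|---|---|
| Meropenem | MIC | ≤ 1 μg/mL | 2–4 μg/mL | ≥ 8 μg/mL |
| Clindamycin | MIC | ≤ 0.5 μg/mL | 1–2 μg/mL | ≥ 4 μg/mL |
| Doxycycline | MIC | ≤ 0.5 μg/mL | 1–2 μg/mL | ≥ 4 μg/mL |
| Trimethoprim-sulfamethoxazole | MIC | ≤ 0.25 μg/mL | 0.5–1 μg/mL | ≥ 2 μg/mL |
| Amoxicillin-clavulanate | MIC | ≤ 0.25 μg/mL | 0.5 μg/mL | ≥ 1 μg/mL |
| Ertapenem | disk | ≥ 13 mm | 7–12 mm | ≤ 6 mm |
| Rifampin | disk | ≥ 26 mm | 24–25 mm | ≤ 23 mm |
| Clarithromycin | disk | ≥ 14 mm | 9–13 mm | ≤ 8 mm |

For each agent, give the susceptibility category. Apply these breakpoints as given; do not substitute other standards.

Meropenem (128 μg/mL) ≥ 8 μg/mL ⇒ resistant
Amoxicillin-clavulanate 0.5 μg/mL: = 0.5 μg/mL ⇒ I
Ertapenem 6 mm: ≤ 6 mm — resistant
Clarithromycin 13 mm: in 9–13 mm ⇒ intermediate
Trimethoprim-sulfamethoxazole (32 μg/mL) ≥ 2 μg/mL — Resistant
Doxycycline 4 μg/mL: ≥ 4 μg/mL ⇒ R

R, I, R, I, R, R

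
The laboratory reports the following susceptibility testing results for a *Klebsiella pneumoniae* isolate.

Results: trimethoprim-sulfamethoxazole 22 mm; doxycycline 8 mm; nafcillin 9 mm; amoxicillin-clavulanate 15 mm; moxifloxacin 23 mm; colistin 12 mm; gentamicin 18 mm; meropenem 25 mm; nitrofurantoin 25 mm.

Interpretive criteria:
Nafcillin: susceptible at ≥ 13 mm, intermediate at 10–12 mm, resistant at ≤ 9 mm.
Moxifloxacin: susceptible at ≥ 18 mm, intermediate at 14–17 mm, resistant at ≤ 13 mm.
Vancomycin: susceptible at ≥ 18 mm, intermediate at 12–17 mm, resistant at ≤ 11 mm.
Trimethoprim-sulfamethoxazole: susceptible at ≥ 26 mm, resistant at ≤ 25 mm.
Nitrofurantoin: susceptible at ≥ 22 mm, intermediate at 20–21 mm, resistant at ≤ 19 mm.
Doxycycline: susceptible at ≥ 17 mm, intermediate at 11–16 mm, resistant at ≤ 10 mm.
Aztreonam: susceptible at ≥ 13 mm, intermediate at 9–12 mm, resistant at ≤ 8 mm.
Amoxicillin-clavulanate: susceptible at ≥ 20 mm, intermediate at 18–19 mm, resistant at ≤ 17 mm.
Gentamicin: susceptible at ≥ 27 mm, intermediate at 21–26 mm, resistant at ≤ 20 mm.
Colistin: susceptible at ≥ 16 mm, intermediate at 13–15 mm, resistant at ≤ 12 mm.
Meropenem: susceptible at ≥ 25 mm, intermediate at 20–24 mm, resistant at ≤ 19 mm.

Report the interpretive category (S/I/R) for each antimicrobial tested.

R, R, R, R, S, R, R, S, S

Trimethoprim-sulfamethoxazole (22 mm) ≤ 25 mm → Resistant
Doxycycline: 8 mm is ≤ 10 mm — resistant
Nafcillin: 9 mm is ≤ 9 mm ⇒ R
Amoxicillin-clavulanate (15 mm) ≤ 17 mm ⇒ Resistant
Moxifloxacin: 23 mm is ≥ 18 mm — susceptible
Colistin: 12 mm is ≤ 12 mm ⇒ resistant
Gentamicin: 18 mm is ≤ 20 mm — R
Meropenem 25 mm: ≥ 25 mm ⇒ S
Nitrofurantoin (25 mm) ≥ 22 mm → susceptible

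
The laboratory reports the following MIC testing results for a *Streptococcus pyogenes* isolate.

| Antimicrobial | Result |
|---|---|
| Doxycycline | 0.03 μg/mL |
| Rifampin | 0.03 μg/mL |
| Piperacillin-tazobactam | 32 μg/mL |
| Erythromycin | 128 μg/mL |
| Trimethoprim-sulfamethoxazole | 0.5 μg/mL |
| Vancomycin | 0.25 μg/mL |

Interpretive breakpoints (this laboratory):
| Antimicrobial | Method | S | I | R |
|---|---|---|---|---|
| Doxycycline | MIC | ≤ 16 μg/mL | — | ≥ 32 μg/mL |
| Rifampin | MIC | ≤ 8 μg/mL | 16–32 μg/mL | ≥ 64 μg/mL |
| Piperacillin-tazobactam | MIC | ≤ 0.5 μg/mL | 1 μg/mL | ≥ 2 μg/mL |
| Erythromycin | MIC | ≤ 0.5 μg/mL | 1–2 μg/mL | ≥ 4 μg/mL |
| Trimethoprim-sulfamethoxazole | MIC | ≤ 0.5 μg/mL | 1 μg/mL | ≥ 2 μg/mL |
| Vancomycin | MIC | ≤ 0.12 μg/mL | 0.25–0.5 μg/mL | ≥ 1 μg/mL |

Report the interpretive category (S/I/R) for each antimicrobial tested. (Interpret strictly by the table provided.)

Doxycycline 0.03 μg/mL: ≤ 16 μg/mL — susceptible
Rifampin: 0.03 μg/mL is ≤ 8 μg/mL → Susceptible
Piperacillin-tazobactam 32 μg/mL: ≥ 2 μg/mL ⇒ Resistant
Erythromycin 128 μg/mL: ≥ 4 μg/mL — R
Trimethoprim-sulfamethoxazole 0.5 μg/mL: ≤ 0.5 μg/mL — susceptible
Vancomycin (0.25 μg/mL) in 0.25–0.5 μg/mL ⇒ intermediate

S, S, R, R, S, I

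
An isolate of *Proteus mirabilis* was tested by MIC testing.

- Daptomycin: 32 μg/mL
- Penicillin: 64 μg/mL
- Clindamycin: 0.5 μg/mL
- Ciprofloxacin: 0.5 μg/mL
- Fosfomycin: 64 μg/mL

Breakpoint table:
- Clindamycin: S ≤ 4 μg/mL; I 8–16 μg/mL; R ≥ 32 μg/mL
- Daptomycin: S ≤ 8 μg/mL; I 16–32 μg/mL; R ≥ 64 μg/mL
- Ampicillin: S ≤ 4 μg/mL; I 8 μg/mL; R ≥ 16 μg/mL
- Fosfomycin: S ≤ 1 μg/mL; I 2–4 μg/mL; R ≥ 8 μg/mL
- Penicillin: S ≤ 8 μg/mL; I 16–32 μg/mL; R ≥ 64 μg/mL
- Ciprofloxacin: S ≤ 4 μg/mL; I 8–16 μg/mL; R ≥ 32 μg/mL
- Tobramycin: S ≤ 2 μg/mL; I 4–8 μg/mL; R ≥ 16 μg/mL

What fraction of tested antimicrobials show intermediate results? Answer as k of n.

Daptomycin 32 μg/mL: in 16–32 μg/mL → I
Penicillin: 64 μg/mL is ≥ 64 μg/mL → Resistant
Clindamycin (0.5 μg/mL) ≤ 4 μg/mL — Susceptible
Ciprofloxacin (0.5 μg/mL) ≤ 4 μg/mL ⇒ Susceptible
Fosfomycin: 64 μg/mL is ≥ 8 μg/mL → R
Intermediate: 1/5

1 of 5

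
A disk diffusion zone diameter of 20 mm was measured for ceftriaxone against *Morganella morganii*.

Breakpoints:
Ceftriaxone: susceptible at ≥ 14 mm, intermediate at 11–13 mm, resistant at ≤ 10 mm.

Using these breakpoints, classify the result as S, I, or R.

Ceftriaxone (20 mm) ≥ 14 mm — Susceptible

S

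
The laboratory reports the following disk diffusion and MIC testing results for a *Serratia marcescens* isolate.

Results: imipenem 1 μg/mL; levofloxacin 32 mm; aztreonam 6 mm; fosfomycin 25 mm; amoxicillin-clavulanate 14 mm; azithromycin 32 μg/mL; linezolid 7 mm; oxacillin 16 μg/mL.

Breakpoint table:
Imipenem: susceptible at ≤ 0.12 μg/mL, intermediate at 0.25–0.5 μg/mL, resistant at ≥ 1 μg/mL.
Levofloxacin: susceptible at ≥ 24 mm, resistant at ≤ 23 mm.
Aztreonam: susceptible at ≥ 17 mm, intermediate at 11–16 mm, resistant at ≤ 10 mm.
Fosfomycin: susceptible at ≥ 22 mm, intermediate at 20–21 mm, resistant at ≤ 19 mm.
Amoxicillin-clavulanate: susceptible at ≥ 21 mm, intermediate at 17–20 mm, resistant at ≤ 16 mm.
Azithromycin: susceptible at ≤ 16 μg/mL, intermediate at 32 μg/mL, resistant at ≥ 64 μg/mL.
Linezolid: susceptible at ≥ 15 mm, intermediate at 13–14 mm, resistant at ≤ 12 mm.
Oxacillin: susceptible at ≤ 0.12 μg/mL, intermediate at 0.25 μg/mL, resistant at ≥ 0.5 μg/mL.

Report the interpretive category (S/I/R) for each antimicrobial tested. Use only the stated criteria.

Imipenem 1 μg/mL: ≥ 1 μg/mL ⇒ R
Levofloxacin 32 mm: ≥ 24 mm — Susceptible
Aztreonam (6 mm) ≤ 10 mm → R
Fosfomycin (25 mm) ≥ 22 mm — Susceptible
Amoxicillin-clavulanate (14 mm) ≤ 16 mm ⇒ resistant
Azithromycin 32 μg/mL: = 32 μg/mL — intermediate
Linezolid 7 mm: ≤ 12 mm → R
Oxacillin: 16 μg/mL is ≥ 0.5 μg/mL → resistant

R, S, R, S, R, I, R, R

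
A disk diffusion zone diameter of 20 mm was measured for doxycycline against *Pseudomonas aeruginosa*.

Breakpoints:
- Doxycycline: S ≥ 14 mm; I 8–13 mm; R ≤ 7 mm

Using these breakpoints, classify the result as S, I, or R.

Susceptible

Doxycycline: 20 mm is ≥ 14 mm → S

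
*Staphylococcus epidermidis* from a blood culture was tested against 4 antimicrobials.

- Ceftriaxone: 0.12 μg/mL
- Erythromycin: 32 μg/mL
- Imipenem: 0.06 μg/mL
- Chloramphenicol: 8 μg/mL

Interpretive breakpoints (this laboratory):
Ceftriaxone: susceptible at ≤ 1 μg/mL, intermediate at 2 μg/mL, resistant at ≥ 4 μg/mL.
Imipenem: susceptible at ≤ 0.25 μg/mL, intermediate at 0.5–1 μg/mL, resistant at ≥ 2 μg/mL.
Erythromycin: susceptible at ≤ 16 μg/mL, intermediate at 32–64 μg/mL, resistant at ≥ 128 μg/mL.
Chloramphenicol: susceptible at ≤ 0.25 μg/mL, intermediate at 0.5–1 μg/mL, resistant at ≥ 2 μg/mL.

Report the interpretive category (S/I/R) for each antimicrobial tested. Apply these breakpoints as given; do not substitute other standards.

Ceftriaxone: 0.12 μg/mL is ≤ 1 μg/mL → susceptible
Erythromycin: 32 μg/mL is in 32–64 μg/mL ⇒ I
Imipenem: 0.06 μg/mL is ≤ 0.25 μg/mL — S
Chloramphenicol 8 μg/mL: ≥ 2 μg/mL → R

S, I, S, R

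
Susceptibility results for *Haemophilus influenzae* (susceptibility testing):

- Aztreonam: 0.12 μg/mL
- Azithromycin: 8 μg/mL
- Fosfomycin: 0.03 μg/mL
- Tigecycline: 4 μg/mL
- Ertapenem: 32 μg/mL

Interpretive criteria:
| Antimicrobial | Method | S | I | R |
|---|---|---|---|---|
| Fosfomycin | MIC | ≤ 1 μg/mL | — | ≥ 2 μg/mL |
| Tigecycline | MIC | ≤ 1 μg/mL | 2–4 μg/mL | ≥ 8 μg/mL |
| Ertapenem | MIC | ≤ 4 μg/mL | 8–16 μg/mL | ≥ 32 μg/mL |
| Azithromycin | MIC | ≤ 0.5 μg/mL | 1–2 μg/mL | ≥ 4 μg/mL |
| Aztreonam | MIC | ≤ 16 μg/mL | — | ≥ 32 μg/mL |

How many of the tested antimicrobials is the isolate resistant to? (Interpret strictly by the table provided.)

Aztreonam (0.12 μg/mL) ≤ 16 μg/mL — S
Azithromycin (8 μg/mL) ≥ 4 μg/mL ⇒ R
Fosfomycin (0.03 μg/mL) ≤ 1 μg/mL — susceptible
Tigecycline (4 μg/mL) in 2–4 μg/mL — intermediate
Ertapenem: 32 μg/mL is ≥ 32 μg/mL — Resistant
Resistant: 2

2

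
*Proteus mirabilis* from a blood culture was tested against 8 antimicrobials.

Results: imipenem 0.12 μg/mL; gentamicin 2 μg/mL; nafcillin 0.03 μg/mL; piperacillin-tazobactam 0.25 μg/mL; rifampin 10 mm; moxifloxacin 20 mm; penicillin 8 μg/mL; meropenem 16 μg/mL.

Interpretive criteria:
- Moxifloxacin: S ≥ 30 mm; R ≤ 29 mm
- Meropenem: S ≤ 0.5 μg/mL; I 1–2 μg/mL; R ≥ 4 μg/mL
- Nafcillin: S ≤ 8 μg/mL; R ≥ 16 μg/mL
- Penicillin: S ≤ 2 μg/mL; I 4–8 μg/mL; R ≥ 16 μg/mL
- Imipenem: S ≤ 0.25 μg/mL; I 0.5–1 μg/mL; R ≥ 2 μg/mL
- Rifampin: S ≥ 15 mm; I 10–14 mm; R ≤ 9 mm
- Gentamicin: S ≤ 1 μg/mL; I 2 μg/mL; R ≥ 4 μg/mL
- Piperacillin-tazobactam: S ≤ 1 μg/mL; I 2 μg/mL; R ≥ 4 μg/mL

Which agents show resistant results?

Imipenem 0.12 μg/mL: ≤ 0.25 μg/mL → Susceptible
Gentamicin (2 μg/mL) = 2 μg/mL → I
Nafcillin (0.03 μg/mL) ≤ 8 μg/mL ⇒ susceptible
Piperacillin-tazobactam: 0.25 μg/mL is ≤ 1 μg/mL → S
Rifampin: 10 mm is in 10–14 mm — I
Moxifloxacin (20 mm) ≤ 29 mm → Resistant
Penicillin: 8 μg/mL is in 4–8 μg/mL → I
Meropenem: 16 μg/mL is ≥ 4 μg/mL → resistant

moxifloxacin, meropenem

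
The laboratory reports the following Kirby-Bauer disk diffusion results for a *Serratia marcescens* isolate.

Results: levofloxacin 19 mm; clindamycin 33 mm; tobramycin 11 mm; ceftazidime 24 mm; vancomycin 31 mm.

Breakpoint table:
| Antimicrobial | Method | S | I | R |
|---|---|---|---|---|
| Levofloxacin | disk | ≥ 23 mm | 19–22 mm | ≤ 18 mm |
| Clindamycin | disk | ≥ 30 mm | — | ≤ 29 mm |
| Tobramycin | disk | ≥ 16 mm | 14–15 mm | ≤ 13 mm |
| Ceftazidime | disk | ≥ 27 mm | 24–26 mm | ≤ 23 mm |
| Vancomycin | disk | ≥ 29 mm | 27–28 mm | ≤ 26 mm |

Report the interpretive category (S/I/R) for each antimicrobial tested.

I, S, R, I, S

Levofloxacin 19 mm: in 19–22 mm → I
Clindamycin (33 mm) ≥ 30 mm → S
Tobramycin 11 mm: ≤ 13 mm → R
Ceftazidime 24 mm: in 24–26 mm → intermediate
Vancomycin (31 mm) ≥ 29 mm → S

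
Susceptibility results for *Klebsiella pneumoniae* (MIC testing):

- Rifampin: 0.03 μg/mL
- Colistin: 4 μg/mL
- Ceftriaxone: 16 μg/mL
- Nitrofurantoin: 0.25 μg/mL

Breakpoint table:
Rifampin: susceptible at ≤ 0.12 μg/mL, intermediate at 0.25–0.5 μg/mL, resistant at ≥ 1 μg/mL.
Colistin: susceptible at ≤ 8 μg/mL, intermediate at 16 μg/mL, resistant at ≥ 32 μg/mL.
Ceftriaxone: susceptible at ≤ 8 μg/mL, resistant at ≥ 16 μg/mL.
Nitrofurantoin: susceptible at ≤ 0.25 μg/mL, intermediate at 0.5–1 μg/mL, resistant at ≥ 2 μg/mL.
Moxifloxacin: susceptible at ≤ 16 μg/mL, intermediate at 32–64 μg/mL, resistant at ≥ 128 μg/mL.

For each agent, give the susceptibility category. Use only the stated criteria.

Rifampin (0.03 μg/mL) ≤ 0.12 μg/mL — Susceptible
Colistin (4 μg/mL) ≤ 8 μg/mL → susceptible
Ceftriaxone (16 μg/mL) ≥ 16 μg/mL ⇒ Resistant
Nitrofurantoin 0.25 μg/mL: ≤ 0.25 μg/mL ⇒ susceptible

S, S, R, S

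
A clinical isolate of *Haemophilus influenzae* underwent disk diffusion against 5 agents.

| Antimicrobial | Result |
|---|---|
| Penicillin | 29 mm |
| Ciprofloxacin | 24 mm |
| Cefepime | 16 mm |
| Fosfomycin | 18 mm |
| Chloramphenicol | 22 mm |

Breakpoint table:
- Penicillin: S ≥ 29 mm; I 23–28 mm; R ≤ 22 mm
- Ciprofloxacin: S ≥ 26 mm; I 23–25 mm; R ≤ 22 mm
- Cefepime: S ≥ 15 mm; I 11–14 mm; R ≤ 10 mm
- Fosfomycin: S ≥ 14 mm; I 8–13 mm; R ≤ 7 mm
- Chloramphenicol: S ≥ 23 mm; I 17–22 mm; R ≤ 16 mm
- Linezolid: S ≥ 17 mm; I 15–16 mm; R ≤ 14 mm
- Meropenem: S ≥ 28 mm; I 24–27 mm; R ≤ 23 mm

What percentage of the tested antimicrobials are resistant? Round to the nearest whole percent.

0%

Penicillin: 29 mm is ≥ 29 mm — Susceptible
Ciprofloxacin (24 mm) in 23–25 mm — Intermediate
Cefepime (16 mm) ≥ 15 mm ⇒ S
Fosfomycin 18 mm: ≥ 14 mm — S
Chloramphenicol: 22 mm is in 17–22 mm — I
Resistant: 0/5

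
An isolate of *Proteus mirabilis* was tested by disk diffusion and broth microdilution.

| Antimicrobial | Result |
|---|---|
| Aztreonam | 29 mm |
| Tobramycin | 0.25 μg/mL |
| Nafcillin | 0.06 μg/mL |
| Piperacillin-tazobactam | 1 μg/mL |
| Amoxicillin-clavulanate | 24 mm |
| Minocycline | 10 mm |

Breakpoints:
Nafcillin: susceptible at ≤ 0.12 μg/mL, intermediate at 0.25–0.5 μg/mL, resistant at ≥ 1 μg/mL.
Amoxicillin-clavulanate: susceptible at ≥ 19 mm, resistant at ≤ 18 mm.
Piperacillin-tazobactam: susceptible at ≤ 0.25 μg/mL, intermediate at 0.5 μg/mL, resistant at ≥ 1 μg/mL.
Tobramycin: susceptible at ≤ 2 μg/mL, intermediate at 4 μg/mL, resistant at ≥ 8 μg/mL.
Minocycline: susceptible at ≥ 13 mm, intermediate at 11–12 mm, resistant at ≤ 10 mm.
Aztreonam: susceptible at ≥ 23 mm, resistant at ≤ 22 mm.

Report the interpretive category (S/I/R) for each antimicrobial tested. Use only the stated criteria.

S, S, S, R, S, R

Aztreonam: 29 mm is ≥ 23 mm → susceptible
Tobramycin 0.25 μg/mL: ≤ 2 μg/mL → S
Nafcillin: 0.06 μg/mL is ≤ 0.12 μg/mL ⇒ Susceptible
Piperacillin-tazobactam: 1 μg/mL is ≥ 1 μg/mL — Resistant
Amoxicillin-clavulanate 24 mm: ≥ 19 mm — S
Minocycline: 10 mm is ≤ 10 mm — Resistant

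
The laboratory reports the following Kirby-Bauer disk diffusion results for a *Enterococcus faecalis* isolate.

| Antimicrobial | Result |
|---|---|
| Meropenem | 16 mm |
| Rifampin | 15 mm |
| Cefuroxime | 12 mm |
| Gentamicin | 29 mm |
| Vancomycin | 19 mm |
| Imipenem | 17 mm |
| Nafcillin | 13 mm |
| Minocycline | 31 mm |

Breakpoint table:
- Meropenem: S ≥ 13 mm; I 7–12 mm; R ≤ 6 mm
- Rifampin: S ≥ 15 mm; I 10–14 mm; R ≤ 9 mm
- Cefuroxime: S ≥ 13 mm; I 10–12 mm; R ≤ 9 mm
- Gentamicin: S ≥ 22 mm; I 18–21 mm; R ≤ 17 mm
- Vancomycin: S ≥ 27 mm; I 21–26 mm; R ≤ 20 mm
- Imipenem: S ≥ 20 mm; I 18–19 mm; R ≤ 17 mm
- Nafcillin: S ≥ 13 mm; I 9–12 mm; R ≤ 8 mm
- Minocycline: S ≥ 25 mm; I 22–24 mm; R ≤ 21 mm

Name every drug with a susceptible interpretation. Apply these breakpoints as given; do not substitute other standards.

meropenem, rifampin, gentamicin, nafcillin, minocycline

Meropenem (16 mm) ≥ 13 mm — S
Rifampin 15 mm: ≥ 15 mm → Susceptible
Cefuroxime (12 mm) in 10–12 mm — intermediate
Gentamicin (29 mm) ≥ 22 mm → S
Vancomycin 19 mm: ≤ 20 mm — R
Imipenem: 17 mm is ≤ 17 mm → Resistant
Nafcillin: 13 mm is ≥ 13 mm — susceptible
Minocycline (31 mm) ≥ 25 mm → susceptible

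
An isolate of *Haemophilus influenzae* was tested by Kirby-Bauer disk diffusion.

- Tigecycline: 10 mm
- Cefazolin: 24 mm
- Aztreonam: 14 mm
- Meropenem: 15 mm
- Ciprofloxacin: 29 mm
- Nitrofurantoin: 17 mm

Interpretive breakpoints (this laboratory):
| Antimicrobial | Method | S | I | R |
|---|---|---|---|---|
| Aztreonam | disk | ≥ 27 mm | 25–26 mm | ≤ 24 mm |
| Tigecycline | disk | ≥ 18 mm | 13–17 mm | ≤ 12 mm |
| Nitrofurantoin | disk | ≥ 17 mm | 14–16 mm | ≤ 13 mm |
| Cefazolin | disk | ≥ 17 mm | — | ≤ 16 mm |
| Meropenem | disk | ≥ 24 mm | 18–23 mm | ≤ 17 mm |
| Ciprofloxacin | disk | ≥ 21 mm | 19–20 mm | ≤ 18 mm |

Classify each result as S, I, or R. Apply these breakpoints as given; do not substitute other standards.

Tigecycline (10 mm) ≤ 12 mm → Resistant
Cefazolin (24 mm) ≥ 17 mm ⇒ S
Aztreonam (14 mm) ≤ 24 mm → Resistant
Meropenem 15 mm: ≤ 17 mm → resistant
Ciprofloxacin 29 mm: ≥ 21 mm — S
Nitrofurantoin 17 mm: ≥ 17 mm — susceptible

R, S, R, R, S, S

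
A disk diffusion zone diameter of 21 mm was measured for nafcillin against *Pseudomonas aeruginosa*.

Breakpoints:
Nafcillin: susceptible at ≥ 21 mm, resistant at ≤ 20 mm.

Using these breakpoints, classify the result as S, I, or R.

Nafcillin 21 mm: ≥ 21 mm ⇒ susceptible

S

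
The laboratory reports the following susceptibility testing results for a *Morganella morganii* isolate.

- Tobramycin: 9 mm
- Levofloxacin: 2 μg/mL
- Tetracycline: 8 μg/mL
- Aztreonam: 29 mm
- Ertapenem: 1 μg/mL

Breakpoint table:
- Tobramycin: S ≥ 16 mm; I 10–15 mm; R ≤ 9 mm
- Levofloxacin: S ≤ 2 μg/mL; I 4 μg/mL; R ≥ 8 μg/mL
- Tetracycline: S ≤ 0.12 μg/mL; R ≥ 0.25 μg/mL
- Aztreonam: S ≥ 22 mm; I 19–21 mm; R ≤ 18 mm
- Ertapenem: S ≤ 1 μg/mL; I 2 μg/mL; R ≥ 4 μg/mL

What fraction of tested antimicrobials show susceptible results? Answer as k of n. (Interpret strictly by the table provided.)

3 of 5

Tobramycin 9 mm: ≤ 9 mm ⇒ resistant
Levofloxacin 2 μg/mL: ≤ 2 μg/mL — S
Tetracycline (8 μg/mL) ≥ 0.25 μg/mL ⇒ R
Aztreonam 29 mm: ≥ 22 mm → susceptible
Ertapenem 1 μg/mL: ≤ 1 μg/mL ⇒ S
Susceptible: 3/5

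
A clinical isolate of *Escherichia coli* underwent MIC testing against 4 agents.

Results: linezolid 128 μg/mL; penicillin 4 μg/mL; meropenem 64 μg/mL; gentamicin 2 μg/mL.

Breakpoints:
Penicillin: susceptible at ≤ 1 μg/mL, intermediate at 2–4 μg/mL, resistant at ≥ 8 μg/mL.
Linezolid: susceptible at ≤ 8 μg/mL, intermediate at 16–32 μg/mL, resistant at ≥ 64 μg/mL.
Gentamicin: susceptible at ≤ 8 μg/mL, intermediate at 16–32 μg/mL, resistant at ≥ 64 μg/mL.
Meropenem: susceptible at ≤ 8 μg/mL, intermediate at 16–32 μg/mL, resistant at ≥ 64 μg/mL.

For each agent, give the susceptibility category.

Linezolid (128 μg/mL) ≥ 64 μg/mL → resistant
Penicillin (4 μg/mL) in 2–4 μg/mL → Intermediate
Meropenem 64 μg/mL: ≥ 64 μg/mL ⇒ resistant
Gentamicin: 2 μg/mL is ≤ 8 μg/mL ⇒ Susceptible

R, I, R, S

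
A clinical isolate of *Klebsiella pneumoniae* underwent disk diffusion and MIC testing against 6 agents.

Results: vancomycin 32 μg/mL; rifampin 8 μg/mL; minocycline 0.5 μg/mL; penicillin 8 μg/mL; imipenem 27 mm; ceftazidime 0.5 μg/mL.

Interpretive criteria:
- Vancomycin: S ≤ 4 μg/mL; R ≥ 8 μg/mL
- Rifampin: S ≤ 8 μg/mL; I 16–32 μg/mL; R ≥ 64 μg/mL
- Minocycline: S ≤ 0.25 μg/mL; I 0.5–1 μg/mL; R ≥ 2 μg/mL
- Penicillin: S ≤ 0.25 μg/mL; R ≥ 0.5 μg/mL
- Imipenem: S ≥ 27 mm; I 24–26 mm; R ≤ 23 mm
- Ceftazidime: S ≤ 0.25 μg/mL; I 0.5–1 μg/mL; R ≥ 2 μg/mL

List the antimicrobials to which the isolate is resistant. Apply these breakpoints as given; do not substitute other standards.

Vancomycin 32 μg/mL: ≥ 8 μg/mL → resistant
Rifampin: 8 μg/mL is ≤ 8 μg/mL — susceptible
Minocycline: 0.5 μg/mL is in 0.5–1 μg/mL ⇒ Intermediate
Penicillin: 8 μg/mL is ≥ 0.5 μg/mL → resistant
Imipenem (27 mm) ≥ 27 mm — susceptible
Ceftazidime 0.5 μg/mL: in 0.5–1 μg/mL ⇒ I

vancomycin, penicillin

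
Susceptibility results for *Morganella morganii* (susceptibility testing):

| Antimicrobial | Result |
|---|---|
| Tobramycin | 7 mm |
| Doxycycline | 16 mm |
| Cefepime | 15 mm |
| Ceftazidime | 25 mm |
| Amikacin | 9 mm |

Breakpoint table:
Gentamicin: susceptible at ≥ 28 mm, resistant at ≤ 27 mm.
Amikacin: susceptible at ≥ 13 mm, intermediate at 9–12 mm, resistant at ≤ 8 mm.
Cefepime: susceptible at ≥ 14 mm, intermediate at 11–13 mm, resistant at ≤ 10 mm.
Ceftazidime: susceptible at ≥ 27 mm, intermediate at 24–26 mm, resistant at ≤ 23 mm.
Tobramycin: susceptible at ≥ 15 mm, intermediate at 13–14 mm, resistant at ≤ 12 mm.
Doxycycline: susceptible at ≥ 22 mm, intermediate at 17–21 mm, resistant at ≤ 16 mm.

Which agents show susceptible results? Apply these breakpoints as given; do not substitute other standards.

Tobramycin (7 mm) ≤ 12 mm → R
Doxycycline 16 mm: ≤ 16 mm → R
Cefepime: 15 mm is ≥ 14 mm — Susceptible
Ceftazidime (25 mm) in 24–26 mm ⇒ Intermediate
Amikacin (9 mm) in 9–12 mm → intermediate

cefepime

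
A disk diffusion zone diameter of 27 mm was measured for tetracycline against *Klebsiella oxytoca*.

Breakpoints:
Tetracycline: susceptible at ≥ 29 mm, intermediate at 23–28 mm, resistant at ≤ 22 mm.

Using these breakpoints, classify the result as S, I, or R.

Tetracycline: 27 mm is in 23–28 mm ⇒ Intermediate

I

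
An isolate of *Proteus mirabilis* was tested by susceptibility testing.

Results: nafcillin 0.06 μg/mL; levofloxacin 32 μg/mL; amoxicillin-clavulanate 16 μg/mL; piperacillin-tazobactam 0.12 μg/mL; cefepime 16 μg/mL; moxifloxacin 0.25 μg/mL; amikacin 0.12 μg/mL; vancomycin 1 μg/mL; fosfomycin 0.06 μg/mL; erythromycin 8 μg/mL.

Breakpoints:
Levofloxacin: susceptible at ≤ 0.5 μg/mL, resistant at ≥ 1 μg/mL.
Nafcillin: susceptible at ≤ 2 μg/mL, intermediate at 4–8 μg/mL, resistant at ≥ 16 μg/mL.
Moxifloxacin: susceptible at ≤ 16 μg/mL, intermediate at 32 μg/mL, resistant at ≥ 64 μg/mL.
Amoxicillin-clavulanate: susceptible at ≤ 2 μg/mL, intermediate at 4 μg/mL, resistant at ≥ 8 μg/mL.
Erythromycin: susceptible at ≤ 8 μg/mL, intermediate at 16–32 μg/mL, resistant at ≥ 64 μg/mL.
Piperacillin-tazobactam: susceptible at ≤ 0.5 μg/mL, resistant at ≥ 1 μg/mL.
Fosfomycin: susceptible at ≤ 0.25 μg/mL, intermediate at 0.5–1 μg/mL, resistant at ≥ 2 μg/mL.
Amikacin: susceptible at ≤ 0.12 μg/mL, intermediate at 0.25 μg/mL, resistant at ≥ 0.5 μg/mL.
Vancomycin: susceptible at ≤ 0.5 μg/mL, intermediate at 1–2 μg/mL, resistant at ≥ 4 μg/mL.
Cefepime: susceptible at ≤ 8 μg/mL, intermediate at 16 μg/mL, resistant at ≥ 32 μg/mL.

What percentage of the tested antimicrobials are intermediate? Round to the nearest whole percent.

Nafcillin (0.06 μg/mL) ≤ 2 μg/mL ⇒ susceptible
Levofloxacin: 32 μg/mL is ≥ 1 μg/mL — resistant
Amoxicillin-clavulanate (16 μg/mL) ≥ 8 μg/mL ⇒ resistant
Piperacillin-tazobactam: 0.12 μg/mL is ≤ 0.5 μg/mL ⇒ S
Cefepime 16 μg/mL: = 16 μg/mL → I
Moxifloxacin (0.25 μg/mL) ≤ 16 μg/mL ⇒ Susceptible
Amikacin (0.12 μg/mL) ≤ 0.12 μg/mL → susceptible
Vancomycin (1 μg/mL) in 1–2 μg/mL → intermediate
Fosfomycin: 0.06 μg/mL is ≤ 0.25 μg/mL → susceptible
Erythromycin (8 μg/mL) ≤ 8 μg/mL — susceptible
Intermediate: 2/10

20%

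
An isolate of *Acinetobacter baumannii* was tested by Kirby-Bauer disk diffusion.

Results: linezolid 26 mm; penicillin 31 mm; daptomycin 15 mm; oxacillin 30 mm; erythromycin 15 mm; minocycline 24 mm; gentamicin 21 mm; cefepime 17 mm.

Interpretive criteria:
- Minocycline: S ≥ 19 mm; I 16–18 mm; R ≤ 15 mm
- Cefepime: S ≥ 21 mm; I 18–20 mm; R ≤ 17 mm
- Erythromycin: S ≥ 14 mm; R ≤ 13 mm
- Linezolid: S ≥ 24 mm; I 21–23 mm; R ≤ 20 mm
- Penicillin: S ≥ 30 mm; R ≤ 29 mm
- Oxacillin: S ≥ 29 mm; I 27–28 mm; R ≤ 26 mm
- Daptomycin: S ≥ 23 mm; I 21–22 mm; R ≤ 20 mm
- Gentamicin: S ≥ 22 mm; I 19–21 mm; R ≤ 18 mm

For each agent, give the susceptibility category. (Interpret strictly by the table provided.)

S, S, R, S, S, S, I, R

Linezolid 26 mm: ≥ 24 mm ⇒ S
Penicillin (31 mm) ≥ 30 mm — S
Daptomycin (15 mm) ≤ 20 mm — Resistant
Oxacillin 30 mm: ≥ 29 mm → susceptible
Erythromycin 15 mm: ≥ 14 mm ⇒ S
Minocycline (24 mm) ≥ 19 mm ⇒ Susceptible
Gentamicin (21 mm) in 19–21 mm → Intermediate
Cefepime 17 mm: ≤ 17 mm ⇒ R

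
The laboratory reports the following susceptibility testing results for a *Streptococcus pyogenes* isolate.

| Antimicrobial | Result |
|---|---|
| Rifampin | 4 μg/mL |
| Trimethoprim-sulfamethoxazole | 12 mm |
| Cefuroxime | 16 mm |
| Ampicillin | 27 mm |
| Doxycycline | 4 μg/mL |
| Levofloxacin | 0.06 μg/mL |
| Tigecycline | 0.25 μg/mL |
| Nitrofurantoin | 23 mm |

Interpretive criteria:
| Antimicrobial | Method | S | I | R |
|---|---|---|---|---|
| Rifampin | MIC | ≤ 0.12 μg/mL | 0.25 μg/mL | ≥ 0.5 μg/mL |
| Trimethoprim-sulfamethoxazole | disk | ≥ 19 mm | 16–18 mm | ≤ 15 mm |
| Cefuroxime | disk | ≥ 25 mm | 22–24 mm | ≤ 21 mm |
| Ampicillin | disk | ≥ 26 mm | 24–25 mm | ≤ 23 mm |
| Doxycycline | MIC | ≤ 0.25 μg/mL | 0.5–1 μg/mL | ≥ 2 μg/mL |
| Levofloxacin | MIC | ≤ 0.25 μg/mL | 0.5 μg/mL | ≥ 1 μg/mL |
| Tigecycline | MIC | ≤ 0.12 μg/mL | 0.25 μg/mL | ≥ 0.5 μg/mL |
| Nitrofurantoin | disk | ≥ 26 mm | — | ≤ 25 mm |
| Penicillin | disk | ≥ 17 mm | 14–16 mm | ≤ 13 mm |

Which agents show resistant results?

Rifampin (4 μg/mL) ≥ 0.5 μg/mL — Resistant
Trimethoprim-sulfamethoxazole: 12 mm is ≤ 15 mm ⇒ R
Cefuroxime: 16 mm is ≤ 21 mm → R
Ampicillin (27 mm) ≥ 26 mm ⇒ S
Doxycycline: 4 μg/mL is ≥ 2 μg/mL ⇒ R
Levofloxacin (0.06 μg/mL) ≤ 0.25 μg/mL → Susceptible
Tigecycline: 0.25 μg/mL is = 0.25 μg/mL → Intermediate
Nitrofurantoin 23 mm: ≤ 25 mm — resistant

rifampin, trimethoprim-sulfamethoxazole, cefuroxime, doxycycline, nitrofurantoin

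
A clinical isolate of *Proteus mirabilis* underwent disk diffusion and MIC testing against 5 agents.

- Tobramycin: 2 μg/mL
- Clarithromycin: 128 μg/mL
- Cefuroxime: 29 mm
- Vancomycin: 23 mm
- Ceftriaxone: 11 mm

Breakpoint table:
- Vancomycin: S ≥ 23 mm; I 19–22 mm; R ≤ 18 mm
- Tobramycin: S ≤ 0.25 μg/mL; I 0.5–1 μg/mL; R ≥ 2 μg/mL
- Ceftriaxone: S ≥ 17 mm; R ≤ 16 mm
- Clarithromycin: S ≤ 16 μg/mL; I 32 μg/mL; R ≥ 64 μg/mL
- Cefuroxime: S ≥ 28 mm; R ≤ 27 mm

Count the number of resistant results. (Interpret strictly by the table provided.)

3

Tobramycin 2 μg/mL: ≥ 2 μg/mL ⇒ R
Clarithromycin: 128 μg/mL is ≥ 64 μg/mL → R
Cefuroxime (29 mm) ≥ 28 mm ⇒ susceptible
Vancomycin: 23 mm is ≥ 23 mm — S
Ceftriaxone (11 mm) ≤ 16 mm → R
Resistant: 3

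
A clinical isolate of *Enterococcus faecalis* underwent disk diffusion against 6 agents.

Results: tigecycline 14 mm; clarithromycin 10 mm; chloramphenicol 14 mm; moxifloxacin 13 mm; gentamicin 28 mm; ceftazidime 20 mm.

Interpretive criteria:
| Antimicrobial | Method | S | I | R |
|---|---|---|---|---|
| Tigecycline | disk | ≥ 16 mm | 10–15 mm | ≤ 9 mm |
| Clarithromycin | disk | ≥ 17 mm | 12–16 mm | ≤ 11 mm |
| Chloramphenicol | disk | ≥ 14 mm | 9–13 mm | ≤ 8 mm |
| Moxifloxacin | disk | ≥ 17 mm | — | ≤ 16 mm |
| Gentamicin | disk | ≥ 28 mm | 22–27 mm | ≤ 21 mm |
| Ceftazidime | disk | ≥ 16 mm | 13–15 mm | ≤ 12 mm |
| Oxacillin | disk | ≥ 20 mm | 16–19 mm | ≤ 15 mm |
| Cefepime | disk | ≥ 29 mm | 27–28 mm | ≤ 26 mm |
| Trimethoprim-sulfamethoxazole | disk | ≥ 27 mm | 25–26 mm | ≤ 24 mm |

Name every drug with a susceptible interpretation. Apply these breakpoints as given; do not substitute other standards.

chloramphenicol, gentamicin, ceftazidime

Tigecycline: 14 mm is in 10–15 mm ⇒ Intermediate
Clarithromycin (10 mm) ≤ 11 mm ⇒ Resistant
Chloramphenicol: 14 mm is ≥ 14 mm → Susceptible
Moxifloxacin 13 mm: ≤ 16 mm → resistant
Gentamicin (28 mm) ≥ 28 mm ⇒ S
Ceftazidime 20 mm: ≥ 16 mm → susceptible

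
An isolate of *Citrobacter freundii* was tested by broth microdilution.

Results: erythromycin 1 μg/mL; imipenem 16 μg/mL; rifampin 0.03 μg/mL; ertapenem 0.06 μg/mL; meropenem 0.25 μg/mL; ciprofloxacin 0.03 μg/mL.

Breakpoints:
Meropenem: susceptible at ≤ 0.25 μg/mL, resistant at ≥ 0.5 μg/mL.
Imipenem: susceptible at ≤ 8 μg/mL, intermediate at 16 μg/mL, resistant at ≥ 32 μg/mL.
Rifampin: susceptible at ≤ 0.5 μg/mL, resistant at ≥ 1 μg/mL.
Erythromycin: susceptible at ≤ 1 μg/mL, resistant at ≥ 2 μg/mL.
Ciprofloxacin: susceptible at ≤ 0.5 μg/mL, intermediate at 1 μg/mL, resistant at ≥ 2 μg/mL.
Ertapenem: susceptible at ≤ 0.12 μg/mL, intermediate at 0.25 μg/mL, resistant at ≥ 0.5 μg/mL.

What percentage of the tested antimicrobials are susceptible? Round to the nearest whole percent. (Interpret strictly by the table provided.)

83%

Erythromycin: 1 μg/mL is ≤ 1 μg/mL → S
Imipenem: 16 μg/mL is = 16 μg/mL → I
Rifampin (0.03 μg/mL) ≤ 0.5 μg/mL ⇒ susceptible
Ertapenem (0.06 μg/mL) ≤ 0.12 μg/mL → susceptible
Meropenem: 0.25 μg/mL is ≤ 0.25 μg/mL → Susceptible
Ciprofloxacin: 0.03 μg/mL is ≤ 0.5 μg/mL — S
Susceptible: 5/6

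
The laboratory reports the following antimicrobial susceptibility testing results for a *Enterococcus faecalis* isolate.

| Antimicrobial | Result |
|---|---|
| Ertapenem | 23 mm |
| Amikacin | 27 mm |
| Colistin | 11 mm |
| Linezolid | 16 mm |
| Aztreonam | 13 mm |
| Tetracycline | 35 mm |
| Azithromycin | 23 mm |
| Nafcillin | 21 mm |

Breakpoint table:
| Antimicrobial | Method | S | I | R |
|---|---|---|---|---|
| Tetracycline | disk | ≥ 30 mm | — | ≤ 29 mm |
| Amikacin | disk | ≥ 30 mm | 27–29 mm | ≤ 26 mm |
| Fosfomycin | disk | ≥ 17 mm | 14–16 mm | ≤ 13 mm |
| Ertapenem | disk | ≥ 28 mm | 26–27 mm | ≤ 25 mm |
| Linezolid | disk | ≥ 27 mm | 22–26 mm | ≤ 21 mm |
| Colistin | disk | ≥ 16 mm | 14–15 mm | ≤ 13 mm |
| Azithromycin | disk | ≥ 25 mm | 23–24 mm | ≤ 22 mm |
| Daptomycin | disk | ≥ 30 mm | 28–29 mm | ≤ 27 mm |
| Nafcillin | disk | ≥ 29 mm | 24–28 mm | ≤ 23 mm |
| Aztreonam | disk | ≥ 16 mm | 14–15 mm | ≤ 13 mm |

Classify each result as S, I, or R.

Ertapenem 23 mm: ≤ 25 mm ⇒ R
Amikacin (27 mm) in 27–29 mm — Intermediate
Colistin: 11 mm is ≤ 13 mm ⇒ R
Linezolid 16 mm: ≤ 21 mm → Resistant
Aztreonam: 13 mm is ≤ 13 mm → Resistant
Tetracycline (35 mm) ≥ 30 mm → susceptible
Azithromycin (23 mm) in 23–24 mm — I
Nafcillin (21 mm) ≤ 23 mm → Resistant

R, I, R, R, R, S, I, R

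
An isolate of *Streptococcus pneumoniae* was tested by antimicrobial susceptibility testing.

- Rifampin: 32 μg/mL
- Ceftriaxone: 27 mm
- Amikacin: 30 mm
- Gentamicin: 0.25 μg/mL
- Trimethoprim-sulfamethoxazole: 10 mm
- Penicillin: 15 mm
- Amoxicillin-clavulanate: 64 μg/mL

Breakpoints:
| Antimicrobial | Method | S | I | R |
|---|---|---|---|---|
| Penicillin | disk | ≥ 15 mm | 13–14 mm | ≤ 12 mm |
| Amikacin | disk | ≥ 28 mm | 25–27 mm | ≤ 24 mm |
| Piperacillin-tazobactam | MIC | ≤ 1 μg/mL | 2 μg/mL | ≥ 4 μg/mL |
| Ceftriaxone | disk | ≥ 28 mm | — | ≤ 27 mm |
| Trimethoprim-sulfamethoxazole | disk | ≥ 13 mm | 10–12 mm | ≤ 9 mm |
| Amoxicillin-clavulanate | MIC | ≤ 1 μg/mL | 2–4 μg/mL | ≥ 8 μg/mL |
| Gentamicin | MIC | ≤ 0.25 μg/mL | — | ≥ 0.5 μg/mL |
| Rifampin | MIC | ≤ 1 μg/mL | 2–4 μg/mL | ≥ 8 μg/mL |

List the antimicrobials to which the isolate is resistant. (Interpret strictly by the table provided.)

rifampin, ceftriaxone, amoxicillin-clavulanate

Rifampin: 32 μg/mL is ≥ 8 μg/mL — Resistant
Ceftriaxone 27 mm: ≤ 27 mm ⇒ Resistant
Amikacin 30 mm: ≥ 28 mm → S
Gentamicin: 0.25 μg/mL is ≤ 0.25 μg/mL ⇒ susceptible
Trimethoprim-sulfamethoxazole 10 mm: in 10–12 mm — Intermediate
Penicillin (15 mm) ≥ 15 mm — susceptible
Amoxicillin-clavulanate (64 μg/mL) ≥ 8 μg/mL — Resistant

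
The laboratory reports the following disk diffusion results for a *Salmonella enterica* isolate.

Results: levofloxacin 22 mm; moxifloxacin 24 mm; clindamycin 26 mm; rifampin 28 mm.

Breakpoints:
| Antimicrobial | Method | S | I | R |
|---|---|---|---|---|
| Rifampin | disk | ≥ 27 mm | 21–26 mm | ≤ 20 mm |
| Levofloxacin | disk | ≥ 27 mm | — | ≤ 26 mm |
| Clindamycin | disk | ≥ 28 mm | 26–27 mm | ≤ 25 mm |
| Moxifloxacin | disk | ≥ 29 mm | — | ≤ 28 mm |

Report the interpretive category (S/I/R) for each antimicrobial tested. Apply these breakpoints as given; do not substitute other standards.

R, R, I, S

Levofloxacin 22 mm: ≤ 26 mm — Resistant
Moxifloxacin: 24 mm is ≤ 28 mm → R
Clindamycin (26 mm) in 26–27 mm ⇒ I
Rifampin: 28 mm is ≥ 27 mm ⇒ S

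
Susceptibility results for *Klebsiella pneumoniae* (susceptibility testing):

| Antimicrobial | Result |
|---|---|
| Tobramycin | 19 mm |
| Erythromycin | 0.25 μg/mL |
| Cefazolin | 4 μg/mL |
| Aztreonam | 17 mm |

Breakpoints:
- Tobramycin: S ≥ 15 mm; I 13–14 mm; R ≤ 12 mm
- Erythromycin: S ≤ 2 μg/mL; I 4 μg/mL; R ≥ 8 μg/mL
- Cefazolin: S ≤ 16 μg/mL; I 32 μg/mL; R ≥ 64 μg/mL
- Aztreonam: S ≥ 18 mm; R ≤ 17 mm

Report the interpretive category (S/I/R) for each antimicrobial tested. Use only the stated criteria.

S, S, S, R

Tobramycin: 19 mm is ≥ 15 mm → S
Erythromycin: 0.25 μg/mL is ≤ 2 μg/mL ⇒ susceptible
Cefazolin 4 μg/mL: ≤ 16 μg/mL → susceptible
Aztreonam (17 mm) ≤ 17 mm ⇒ Resistant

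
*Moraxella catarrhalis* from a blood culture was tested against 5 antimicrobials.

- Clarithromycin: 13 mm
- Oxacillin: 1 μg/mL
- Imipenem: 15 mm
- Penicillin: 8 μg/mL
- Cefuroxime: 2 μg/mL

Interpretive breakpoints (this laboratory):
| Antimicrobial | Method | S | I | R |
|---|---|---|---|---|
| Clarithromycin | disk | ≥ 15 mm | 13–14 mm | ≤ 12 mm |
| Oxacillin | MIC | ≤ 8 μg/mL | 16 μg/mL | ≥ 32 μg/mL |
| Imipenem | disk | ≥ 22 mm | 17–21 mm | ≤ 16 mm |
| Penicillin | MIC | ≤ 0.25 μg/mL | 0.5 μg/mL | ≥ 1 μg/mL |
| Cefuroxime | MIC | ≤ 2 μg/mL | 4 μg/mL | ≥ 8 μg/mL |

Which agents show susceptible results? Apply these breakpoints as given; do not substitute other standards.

oxacillin, cefuroxime

Clarithromycin 13 mm: in 13–14 mm — I
Oxacillin: 1 μg/mL is ≤ 8 μg/mL → S
Imipenem 15 mm: ≤ 16 mm → Resistant
Penicillin: 8 μg/mL is ≥ 1 μg/mL → resistant
Cefuroxime 2 μg/mL: ≤ 2 μg/mL — susceptible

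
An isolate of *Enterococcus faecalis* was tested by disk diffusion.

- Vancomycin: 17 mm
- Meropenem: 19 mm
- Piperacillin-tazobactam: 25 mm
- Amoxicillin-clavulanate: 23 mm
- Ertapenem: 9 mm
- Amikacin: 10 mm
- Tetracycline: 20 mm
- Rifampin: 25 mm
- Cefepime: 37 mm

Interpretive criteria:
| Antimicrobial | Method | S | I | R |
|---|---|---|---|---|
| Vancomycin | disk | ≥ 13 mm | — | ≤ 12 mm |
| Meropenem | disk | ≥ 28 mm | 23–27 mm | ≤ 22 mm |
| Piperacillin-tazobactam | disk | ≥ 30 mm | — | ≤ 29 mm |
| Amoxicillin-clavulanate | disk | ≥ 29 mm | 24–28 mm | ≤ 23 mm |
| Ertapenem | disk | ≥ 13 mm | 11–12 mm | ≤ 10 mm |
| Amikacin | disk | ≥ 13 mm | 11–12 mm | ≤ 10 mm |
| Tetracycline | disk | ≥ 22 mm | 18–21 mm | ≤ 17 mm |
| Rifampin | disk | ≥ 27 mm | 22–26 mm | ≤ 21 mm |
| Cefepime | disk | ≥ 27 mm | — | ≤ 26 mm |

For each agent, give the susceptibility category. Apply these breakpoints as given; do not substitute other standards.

Vancomycin: 17 mm is ≥ 13 mm → S
Meropenem: 19 mm is ≤ 22 mm → Resistant
Piperacillin-tazobactam 25 mm: ≤ 29 mm ⇒ Resistant
Amoxicillin-clavulanate (23 mm) ≤ 23 mm — R
Ertapenem 9 mm: ≤ 10 mm ⇒ Resistant
Amikacin 10 mm: ≤ 10 mm ⇒ Resistant
Tetracycline (20 mm) in 18–21 mm ⇒ intermediate
Rifampin: 25 mm is in 22–26 mm ⇒ intermediate
Cefepime: 37 mm is ≥ 27 mm — Susceptible

S, R, R, R, R, R, I, I, S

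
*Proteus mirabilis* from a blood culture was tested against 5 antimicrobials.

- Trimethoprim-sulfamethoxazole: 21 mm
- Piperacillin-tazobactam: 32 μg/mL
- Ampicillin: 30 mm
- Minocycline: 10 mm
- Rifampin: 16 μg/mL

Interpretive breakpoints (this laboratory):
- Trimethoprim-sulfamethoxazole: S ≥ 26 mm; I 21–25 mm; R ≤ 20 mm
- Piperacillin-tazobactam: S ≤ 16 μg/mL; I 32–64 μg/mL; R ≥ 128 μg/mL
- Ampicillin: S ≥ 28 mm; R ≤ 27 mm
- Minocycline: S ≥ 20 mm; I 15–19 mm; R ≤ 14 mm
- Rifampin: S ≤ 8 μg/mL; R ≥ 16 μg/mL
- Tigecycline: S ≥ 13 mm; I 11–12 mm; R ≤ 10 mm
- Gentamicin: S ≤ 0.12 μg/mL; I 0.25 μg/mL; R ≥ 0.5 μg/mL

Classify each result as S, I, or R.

I, I, S, R, R

Trimethoprim-sulfamethoxazole: 21 mm is in 21–25 mm → I
Piperacillin-tazobactam 32 μg/mL: in 32–64 μg/mL → I
Ampicillin (30 mm) ≥ 28 mm → Susceptible
Minocycline (10 mm) ≤ 14 mm ⇒ resistant
Rifampin 16 μg/mL: ≥ 16 μg/mL ⇒ R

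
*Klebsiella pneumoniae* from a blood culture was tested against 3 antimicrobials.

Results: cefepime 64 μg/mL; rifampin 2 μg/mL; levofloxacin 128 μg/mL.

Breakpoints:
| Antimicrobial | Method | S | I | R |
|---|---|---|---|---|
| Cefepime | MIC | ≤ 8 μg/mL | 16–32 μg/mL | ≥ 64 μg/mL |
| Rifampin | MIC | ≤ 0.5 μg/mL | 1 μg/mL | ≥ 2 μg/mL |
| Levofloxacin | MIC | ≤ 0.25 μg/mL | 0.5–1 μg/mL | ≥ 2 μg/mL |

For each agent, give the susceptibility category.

R, R, R

Cefepime (64 μg/mL) ≥ 64 μg/mL — R
Rifampin: 2 μg/mL is ≥ 2 μg/mL → resistant
Levofloxacin: 128 μg/mL is ≥ 2 μg/mL → Resistant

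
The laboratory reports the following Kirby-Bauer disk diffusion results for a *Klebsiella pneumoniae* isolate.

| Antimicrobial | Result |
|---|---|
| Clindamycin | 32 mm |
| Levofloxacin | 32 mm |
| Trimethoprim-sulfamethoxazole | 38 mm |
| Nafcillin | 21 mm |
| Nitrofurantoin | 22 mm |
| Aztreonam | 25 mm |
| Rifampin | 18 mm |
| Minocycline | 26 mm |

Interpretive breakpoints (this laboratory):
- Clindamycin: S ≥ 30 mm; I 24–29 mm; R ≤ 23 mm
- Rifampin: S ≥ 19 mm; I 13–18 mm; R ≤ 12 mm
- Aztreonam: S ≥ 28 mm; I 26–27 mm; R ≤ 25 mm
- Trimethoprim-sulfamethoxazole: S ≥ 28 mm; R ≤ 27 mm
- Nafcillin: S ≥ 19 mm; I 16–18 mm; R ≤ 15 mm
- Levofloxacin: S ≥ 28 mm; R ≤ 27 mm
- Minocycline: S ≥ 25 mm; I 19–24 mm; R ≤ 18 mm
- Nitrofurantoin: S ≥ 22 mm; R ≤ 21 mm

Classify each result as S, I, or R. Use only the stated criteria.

S, S, S, S, S, R, I, S

Clindamycin: 32 mm is ≥ 30 mm — Susceptible
Levofloxacin: 32 mm is ≥ 28 mm → Susceptible
Trimethoprim-sulfamethoxazole (38 mm) ≥ 28 mm — susceptible
Nafcillin 21 mm: ≥ 19 mm — S
Nitrofurantoin 22 mm: ≥ 22 mm ⇒ susceptible
Aztreonam: 25 mm is ≤ 25 mm → resistant
Rifampin: 18 mm is in 13–18 mm ⇒ Intermediate
Minocycline (26 mm) ≥ 25 mm → Susceptible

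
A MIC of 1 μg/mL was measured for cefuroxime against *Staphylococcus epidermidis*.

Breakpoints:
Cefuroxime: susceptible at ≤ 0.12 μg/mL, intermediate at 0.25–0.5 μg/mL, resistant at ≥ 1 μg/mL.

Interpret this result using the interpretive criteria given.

Cefuroxime (1 μg/mL) ≥ 1 μg/mL — resistant

R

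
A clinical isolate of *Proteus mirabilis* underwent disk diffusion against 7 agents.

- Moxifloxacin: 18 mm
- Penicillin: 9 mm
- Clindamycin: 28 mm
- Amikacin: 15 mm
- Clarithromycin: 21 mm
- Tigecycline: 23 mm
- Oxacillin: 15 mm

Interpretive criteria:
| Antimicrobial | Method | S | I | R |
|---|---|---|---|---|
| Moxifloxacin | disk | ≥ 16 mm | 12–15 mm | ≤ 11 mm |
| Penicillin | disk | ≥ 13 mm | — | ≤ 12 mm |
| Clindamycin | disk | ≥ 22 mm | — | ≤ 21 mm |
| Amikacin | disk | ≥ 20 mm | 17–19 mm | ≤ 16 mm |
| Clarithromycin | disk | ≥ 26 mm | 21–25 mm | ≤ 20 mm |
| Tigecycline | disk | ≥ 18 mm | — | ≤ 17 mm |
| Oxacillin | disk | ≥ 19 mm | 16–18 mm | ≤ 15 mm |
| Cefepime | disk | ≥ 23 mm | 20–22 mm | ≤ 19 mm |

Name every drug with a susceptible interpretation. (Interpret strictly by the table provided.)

Moxifloxacin (18 mm) ≥ 16 mm — Susceptible
Penicillin 9 mm: ≤ 12 mm — resistant
Clindamycin 28 mm: ≥ 22 mm ⇒ S
Amikacin 15 mm: ≤ 16 mm — R
Clarithromycin (21 mm) in 21–25 mm — I
Tigecycline (23 mm) ≥ 18 mm — S
Oxacillin (15 mm) ≤ 15 mm ⇒ Resistant

moxifloxacin, clindamycin, tigecycline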